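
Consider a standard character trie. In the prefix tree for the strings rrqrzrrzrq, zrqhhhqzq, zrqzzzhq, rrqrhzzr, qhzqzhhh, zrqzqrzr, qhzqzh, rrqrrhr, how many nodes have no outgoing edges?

7

A leaf is a node with no children — equivalently, the end of a word that is not a proper prefix of any other stored word.
Those words: "qhzqzhhh", "rrqrhzzr", "rrqrrhr", "rrqrzrrzrq", "zrqhhhqzq", "zrqzqrzr", "zrqzzzhq"
Leaf count: 7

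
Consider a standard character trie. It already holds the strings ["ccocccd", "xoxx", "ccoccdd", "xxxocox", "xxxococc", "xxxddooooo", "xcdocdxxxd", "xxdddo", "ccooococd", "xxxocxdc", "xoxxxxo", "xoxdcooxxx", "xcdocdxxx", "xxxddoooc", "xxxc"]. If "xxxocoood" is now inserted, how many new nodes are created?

3

Walking "xxxocoood" from the root, the first 6 characters ("xxxoco") follow existing edges; "o" is the first miss.
So 9 − 6 = 3 new nodes.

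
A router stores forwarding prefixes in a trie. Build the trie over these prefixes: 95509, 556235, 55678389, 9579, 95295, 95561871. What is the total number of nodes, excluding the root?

Count nodes per top-level branch (shared prefixes stored once):
  '5'-branch (556235, 55678389): 11 nodes
  '9'-branch (95295, 95509, 95561871, 9579): 15 nodes
Sum: 26

26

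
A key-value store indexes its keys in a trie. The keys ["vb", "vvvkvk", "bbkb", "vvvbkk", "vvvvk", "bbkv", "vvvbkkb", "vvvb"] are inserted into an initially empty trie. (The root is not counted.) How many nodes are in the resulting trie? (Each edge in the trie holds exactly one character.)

18

Trie structure (* marks end of a word):
(root)
├─ b
│  └─ b
│     └─ k
│        ├─ b *
│        └─ v *
└─ v
   ├─ b *
   └─ v
      └─ v
         ├─ b *
         │  └─ k
         │     └─ k *
         │        └─ b *
         ├─ k
         │  └─ v
         │     └─ k *
         └─ v
            └─ k *
Counting every labelled node above: 18.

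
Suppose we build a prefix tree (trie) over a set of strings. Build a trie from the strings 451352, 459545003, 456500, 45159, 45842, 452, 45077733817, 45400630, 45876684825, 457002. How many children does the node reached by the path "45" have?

Follow the path "45" to its node, then look at its outgoing edges.
Characters that immediately follow "45" among the stored strings: {0, 1, 2, 4, 6, 7, 8, 9}.
That node has 8 child edges.

8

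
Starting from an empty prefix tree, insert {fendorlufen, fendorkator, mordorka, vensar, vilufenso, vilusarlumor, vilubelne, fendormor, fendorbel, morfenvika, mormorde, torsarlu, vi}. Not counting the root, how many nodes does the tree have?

77

For each word, the new-node count is its length minus the longest prefix already in the trie:
  "fendorlufen" → 11 new (f, e, n, d, o, r, l, u, f, e, n)
  "fendorkator" → prefix "fendor" already present; 5 new (k, a, t, o, r)
  "mordorka" → 8 new (m, o, r, d, o, r, k, a)
  "vensar" → 6 new (v, e, n, s, a, r)
  "vilufenso" → prefix "v" already present; 8 new (i, l, u, f, e, n, s, o)
  "vilusarlumor" → prefix "vilu" already present; 8 new (s, a, r, l, u, m, o, r)
  "vilubelne" → prefix "vilu" already present; 5 new (b, e, l, n, e)
  "fendormor" → prefix "fendor" already present; 3 new (m, o, r)
  "fendorbel" → prefix "fendor" already present; 3 new (b, e, l)
  "morfenvika" → prefix "mor" already present; 7 new (f, e, n, v, i, k, a)
  "mormorde" → prefix "mor" already present; 5 new (m, o, r, d, e)
  "torsarlu" → 8 new (t, o, r, s, a, r, l, u)
  "vi" → prefix "vi" already present; 0 new (none)
Total nodes = 11 + 5 + 8 + 6 + 8 + 8 + 5 + 3 + 3 + 7 + 5 + 8 + 0 = 77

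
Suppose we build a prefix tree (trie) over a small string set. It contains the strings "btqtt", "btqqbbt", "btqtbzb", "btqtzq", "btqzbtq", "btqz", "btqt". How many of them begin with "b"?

Filter for entries beginning with "b":
Words under "b": btqqbbt, btqt, btqtbzb, btqtt, btqtzq, btqz, btqzbtq
Count: 7

7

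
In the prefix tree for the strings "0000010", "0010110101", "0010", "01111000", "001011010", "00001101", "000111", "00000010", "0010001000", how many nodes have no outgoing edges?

Leaves are exactly the stored words that no other stored word extends.
Those words: "00000010", "0000010", "00001101", "000111", "0010001000", "0010110101", "01111000"
Leaf count: 7

7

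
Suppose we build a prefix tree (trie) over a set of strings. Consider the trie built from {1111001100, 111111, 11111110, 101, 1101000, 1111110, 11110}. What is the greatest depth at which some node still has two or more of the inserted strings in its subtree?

Look for the deepest trie node that still has at least two words in its subtree.
e.g. "111111" and "1111110" share the prefix "111111" of length 6; no pair shares a longer one.
Longest shared-prefix length: 6

6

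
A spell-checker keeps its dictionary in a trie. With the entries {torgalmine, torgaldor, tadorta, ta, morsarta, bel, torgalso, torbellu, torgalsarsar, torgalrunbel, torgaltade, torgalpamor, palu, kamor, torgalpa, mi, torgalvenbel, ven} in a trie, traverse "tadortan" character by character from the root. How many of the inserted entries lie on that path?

Check each prefix of "tadortan" against the stored set — each match is an end-marker on the path.
Prefixes of the query that are stored words: "ta", "tadorta"
Count: 2

2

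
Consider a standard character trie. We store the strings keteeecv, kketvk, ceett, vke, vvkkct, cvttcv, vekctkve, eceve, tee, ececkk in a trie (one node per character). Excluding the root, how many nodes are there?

Insert word by word; a character creates a node only if that edge doesn't already exist:
  "keteeecv" → 8 new (k, e, t, e, e, e, c, v)
  "kketvk" → prefix "k" already present; 5 new (k, e, t, v, k)
  "ceett" → 5 new (c, e, e, t, t)
  "vke" → 3 new (v, k, e)
  "vvkkct" → prefix "v" already present; 5 new (v, k, k, c, t)
  "cvttcv" → prefix "c" already present; 5 new (v, t, t, c, v)
  "vekctkve" → prefix "v" already present; 7 new (e, k, c, t, k, v, e)
  "eceve" → 5 new (e, c, e, v, e)
  "tee" → 3 new (t, e, e)
  "ececkk" → prefix "ece" already present; 3 new (c, k, k)
Total nodes = 8 + 5 + 5 + 3 + 5 + 5 + 7 + 5 + 3 + 3 = 49

49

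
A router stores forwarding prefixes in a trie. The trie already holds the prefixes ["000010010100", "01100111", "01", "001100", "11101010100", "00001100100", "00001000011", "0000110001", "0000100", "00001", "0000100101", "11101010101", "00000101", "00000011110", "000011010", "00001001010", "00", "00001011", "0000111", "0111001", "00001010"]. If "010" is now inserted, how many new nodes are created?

1

"01" is already a path in the trie; the remaining "0" must be added.
New nodes needed: |"010"| − 2 = 3 − 2 = 1.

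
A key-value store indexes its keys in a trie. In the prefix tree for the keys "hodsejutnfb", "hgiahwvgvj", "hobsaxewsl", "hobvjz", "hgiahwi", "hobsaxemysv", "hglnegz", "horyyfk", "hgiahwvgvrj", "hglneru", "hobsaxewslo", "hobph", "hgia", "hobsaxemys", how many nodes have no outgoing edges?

11

A leaf is a node with no children — equivalently, the end of a word that is not a proper prefix of any other stored word.
Those words: "hgiahwi", "hgiahwvgvj", "hgiahwvgvrj", "hglnegz", "hglneru", "hobph", "hobsaxemysv", "hobsaxewslo", "hobvjz", "hodsejutnfb", "horyyfk"
Leaf count: 11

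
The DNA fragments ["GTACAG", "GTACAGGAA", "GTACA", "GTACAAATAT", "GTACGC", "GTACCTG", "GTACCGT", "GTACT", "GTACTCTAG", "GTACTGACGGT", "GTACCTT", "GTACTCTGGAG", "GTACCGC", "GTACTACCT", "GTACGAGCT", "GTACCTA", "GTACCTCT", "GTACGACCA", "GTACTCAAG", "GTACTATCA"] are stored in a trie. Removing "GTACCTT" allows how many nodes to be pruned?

1

Walk "GTACCTT" from the leaf back toward the root, removing each node that no remaining word uses.
The suffix "T" (1 node) is used only by "GTACCTT"; the node for "GTACCT" still has the child "G", so pruning stops there.
Nodes removed: 1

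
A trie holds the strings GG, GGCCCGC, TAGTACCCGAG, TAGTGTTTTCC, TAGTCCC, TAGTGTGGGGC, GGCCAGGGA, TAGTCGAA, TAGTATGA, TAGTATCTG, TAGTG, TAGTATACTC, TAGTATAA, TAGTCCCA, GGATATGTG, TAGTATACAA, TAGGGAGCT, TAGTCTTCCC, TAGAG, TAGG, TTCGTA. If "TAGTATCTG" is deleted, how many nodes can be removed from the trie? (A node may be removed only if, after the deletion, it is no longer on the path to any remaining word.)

3

Walk "TAGTATCTG" from the leaf back toward the root, removing each node that no remaining word uses.
The suffix "CTG" (3 nodes) is used only by "TAGTATCTG"; the node for "TAGTAT" still has the child "G", so pruning stops there.
Nodes removed: 3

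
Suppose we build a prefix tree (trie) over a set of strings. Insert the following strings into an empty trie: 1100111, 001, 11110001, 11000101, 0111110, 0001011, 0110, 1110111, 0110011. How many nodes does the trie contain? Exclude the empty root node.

39

Insert word by word; a character creates a node only if that edge doesn't already exist:
  "1100111" → 7 new (1, 1, 0, 0, 1, 1, 1)
  "001" → 3 new (0, 0, 1)
  "11110001" → prefix "11" already present; 6 new (1, 1, 0, 0, 0, 1)
  "11000101" → prefix "1100" already present; 4 new (0, 1, 0, 1)
  "0111110" → prefix "0" already present; 6 new (1, 1, 1, 1, 1, 0)
  "0001011" → prefix "00" already present; 5 new (0, 1, 0, 1, 1)
  "0110" → prefix "011" already present; 1 new (0)
  "1110111" → prefix "111" already present; 4 new (0, 1, 1, 1)
  "0110011" → prefix "0110" already present; 3 new (0, 1, 1)
Total nodes = 7 + 3 + 6 + 4 + 6 + 5 + 1 + 4 + 3 = 39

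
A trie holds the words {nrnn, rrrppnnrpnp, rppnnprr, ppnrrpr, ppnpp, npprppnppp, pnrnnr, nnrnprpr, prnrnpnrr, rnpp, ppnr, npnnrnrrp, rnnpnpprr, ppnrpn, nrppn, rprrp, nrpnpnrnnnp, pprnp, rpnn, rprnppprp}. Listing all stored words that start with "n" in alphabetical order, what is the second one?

npnnrnrrp

DFS of the "n" subtree visits, in order: "nnrnprpr", "npnnrnrrp", "npprppnppp", "nrnn", "nrpnpnrnnnp", "nrppn"
Position 2: npnnrnrrp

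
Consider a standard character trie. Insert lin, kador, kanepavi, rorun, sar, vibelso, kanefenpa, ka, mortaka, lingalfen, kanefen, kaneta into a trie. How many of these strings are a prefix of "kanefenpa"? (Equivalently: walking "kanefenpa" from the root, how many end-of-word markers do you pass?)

3

Traverse "kanefenpa" character by character; count nodes along the way that are marked as word ends.
Prefixes of the query that are stored words: "ka", "kanefen", "kanefenpa"
Count: 3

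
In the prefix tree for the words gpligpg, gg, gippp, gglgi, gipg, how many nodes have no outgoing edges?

4

A leaf is a node with no children — equivalently, the end of a word that is not a proper prefix of any other stored word.
Those words: "gglgi", "gipg", "gippp", "gpligpg"
Leaf count: 4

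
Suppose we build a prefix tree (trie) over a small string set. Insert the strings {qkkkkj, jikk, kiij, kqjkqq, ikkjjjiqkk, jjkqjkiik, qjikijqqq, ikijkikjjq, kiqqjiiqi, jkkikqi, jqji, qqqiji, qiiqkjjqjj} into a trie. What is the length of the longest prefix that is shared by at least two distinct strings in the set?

2

Equivalently: take the maximum, over all pairs, of their longest common prefix length.
e.g. "ikijkikjjq" and "ikkjjjiqkk" share the prefix "ik" of length 2; no pair shares a longer one.
Longest shared-prefix length: 2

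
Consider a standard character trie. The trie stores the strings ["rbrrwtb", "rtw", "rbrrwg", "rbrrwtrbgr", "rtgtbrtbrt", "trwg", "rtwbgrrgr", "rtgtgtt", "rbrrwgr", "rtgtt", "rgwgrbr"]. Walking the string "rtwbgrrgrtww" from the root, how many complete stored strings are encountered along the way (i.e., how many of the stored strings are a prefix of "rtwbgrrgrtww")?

2

Walk "rtwbgrrgrtww" from the root; an end-of-word marker is hit whenever a stored word is a prefix of "rtwbgrrgrtww".
Prefixes of the query that are stored words: "rtw", "rtwbgrrgr"
Count: 2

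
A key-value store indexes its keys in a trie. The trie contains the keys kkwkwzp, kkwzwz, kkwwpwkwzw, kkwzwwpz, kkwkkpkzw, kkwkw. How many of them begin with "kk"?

Traverse to the node for "kk", then collect every word in that subtree.
Words under "kk": kkwkkpkzw, kkwkw, kkwkwzp, kkwwpwkwzw, kkwzwwpz, kkwzwz
Count: 6

6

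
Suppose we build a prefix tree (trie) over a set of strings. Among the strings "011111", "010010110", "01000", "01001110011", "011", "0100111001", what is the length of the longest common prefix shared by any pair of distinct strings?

10

The deepest shared node is where two words last agree before diverging.
"0100111001" and "01001110011" agree on "0100111001" (10 characters) before diverging; nothing deeper is shared.
Longest shared-prefix length: 10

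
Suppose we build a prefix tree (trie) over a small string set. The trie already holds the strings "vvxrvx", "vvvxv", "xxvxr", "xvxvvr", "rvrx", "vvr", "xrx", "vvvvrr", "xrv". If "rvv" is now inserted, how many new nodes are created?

1

"rv" is already a path in the trie; the remaining "v" must be added.
Each of the 1 remaining characters creates one node.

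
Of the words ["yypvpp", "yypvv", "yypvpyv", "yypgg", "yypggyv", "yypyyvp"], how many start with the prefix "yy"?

6

Walk to "yy"; the words in its subtree are exactly those with that prefix.
Words under "yy": yypgg, yypggyv, yypvpp, yypvpyv, yypvv, yypyyvp
Count: 6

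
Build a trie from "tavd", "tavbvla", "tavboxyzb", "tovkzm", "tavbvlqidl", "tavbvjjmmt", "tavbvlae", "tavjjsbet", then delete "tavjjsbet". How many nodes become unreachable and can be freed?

After clearing the end-marker at "tavjjsbet", prune upward until reaching a node still needed by another word.
The suffix "jjsbet" (6 nodes) is used only by "tavjjsbet"; the node for "tav" still has the child "d", so pruning stops there.
Nodes removed: 6

6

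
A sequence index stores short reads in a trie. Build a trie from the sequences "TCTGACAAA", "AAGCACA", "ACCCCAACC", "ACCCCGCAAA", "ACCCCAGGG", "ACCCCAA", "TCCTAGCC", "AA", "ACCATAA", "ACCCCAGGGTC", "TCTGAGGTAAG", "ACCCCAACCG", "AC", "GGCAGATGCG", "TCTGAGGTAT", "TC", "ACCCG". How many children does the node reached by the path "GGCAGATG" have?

1

Follow the path "GGCAGATG" to its node, then look at its outgoing edges.
Characters that immediately follow "GGCAGATG" among the stored strings: {C}.
That node has 1 child edge.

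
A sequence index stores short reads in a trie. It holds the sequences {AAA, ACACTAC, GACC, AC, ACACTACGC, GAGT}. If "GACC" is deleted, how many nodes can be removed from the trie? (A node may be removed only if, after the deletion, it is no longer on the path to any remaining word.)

A node on "GACC"'s path can go only if nothing else ends at it or branches off below it.
The suffix "CC" (2 nodes) is used only by "GACC"; the node for "GA" still has the child "G", so pruning stops there.
Nodes removed: 2

2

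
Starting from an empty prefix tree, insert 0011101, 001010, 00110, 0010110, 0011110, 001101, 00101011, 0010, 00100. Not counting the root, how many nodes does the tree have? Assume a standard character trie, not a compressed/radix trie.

Count nodes per top-level branch (shared prefixes stored once):
  '0'-branch (0010, 00100, 001010, 00101011, 0010110, 00110, 001101, 0011101, 0011110): 19 nodes
Sum: 19

19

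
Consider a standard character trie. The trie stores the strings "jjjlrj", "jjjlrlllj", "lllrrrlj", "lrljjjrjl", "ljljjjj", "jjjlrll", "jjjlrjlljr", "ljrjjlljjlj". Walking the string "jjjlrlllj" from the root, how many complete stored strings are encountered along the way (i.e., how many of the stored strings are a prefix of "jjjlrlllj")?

2

Walk "jjjlrlllj" from the root; an end-of-word marker is hit whenever a stored word is a prefix of "jjjlrlllj".
Prefixes of the query that are stored words: "jjjlrll", "jjjlrlllj"
Count: 2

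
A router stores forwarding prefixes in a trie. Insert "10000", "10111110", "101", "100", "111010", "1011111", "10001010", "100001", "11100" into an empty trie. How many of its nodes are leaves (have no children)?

5

A leaf is a node with no children — equivalently, the end of a word that is not a proper prefix of any other stored word.
Those words: "100001", "10001010", "10111110", "11100", "111010"
Leaf count: 5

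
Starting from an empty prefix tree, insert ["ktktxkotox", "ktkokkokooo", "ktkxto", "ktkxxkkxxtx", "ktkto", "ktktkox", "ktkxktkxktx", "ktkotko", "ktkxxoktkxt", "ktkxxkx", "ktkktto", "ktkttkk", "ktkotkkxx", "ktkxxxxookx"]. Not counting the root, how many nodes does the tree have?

65

Insert word by word; a character creates a node only if that edge doesn't already exist:
  "ktktxkotox" → 10 new (k, t, k, t, x, k, o, t, o, x)
  "ktkokkokooo" → prefix "ktk" already present; 8 new (o, k, k, o, k, o, o, o)
  "ktkxto" → prefix "ktk" already present; 3 new (x, t, o)
  "ktkxxkkxxtx" → prefix "ktkx" already present; 7 new (x, k, k, x, x, t, x)
  "ktkto" → prefix "ktkt" already present; 1 new (o)
  "ktktkox" → prefix "ktkt" already present; 3 new (k, o, x)
  "ktkxktkxktx" → prefix "ktkx" already present; 7 new (k, t, k, x, k, t, x)
  "ktkotko" → prefix "ktko" already present; 3 new (t, k, o)
  "ktkxxoktkxt" → prefix "ktkxx" already present; 6 new (o, k, t, k, x, t)
  "ktkxxkx" → prefix "ktkxxk" already present; 1 new (x)
  "ktkktto" → prefix "ktk" already present; 4 new (k, t, t, o)
  "ktkttkk" → prefix "ktkt" already present; 3 new (t, k, k)
  "ktkotkkxx" → prefix "ktkotk" already present; 3 new (k, x, x)
  "ktkxxxxookx" → prefix "ktkxx" already present; 6 new (x, x, o, o, k, x)
Total nodes = 10 + 8 + 3 + 7 + 1 + 3 + 7 + 3 + 6 + 1 + 4 + 3 + 3 + 6 = 65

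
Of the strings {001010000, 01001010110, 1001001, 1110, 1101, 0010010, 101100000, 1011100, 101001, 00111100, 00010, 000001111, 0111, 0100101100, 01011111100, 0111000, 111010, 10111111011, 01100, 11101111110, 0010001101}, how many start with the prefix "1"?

Traverse to the node for "1", then collect every word in that subtree.
Matches: "1001001", "101001", "101100000", "1011100", "10111111011", "1101", "1110", "111010", "11101111110"
Count: 9

9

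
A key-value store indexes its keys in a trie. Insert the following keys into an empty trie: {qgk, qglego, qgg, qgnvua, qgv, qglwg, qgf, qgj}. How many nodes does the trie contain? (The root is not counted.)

For each word, the new-node count is its length minus the longest prefix already in the trie:
  "qgk" → 3 new (q, g, k)
  "qglego" → prefix "qg" already present; 4 new (l, e, g, o)
  "qgg" → prefix "qg" already present; 1 new (g)
  "qgnvua" → prefix "qg" already present; 4 new (n, v, u, a)
  "qgv" → prefix "qg" already present; 1 new (v)
  "qglwg" → prefix "qgl" already present; 2 new (w, g)
  "qgf" → prefix "qg" already present; 1 new (f)
  "qgj" → prefix "qg" already present; 1 new (j)
Total nodes = 3 + 4 + 1 + 4 + 1 + 2 + 1 + 1 = 17

17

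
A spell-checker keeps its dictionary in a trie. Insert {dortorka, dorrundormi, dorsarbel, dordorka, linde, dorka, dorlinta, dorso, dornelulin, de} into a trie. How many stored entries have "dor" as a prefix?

Filter for entries beginning with "dor":
Words under "dor": dordorka, dorka, dorlinta, dornelulin, dorrundormi, dorsarbel, dorso, dortorka
Count: 8

8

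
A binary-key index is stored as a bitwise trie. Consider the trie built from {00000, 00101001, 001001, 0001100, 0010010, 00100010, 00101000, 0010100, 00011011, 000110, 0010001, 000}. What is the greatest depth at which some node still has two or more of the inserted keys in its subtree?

7

Equivalently: take the maximum, over all pairs, of their longest common prefix length.
e.g. "0010001" and "00100010" share the prefix "0010001" of length 7; no pair shares a longer one.
Longest shared-prefix length: 7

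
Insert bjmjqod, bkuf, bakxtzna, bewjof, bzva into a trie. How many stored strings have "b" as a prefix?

Traverse to the node for "b", then collect every word in that subtree.
Matches: "bakxtzna", "bewjof", "bjmjqod", "bkuf", "bzva"
Count: 5

5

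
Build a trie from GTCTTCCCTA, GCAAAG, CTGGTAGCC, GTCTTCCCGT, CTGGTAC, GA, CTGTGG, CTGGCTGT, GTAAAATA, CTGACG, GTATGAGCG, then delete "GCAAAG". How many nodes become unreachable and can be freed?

Walk "GCAAAG" from the leaf back toward the root, removing each node that no remaining word uses.
The suffix "CAAAG" (5 nodes) is used only by "GCAAAG"; the node for "G" still has the child "T", so pruning stops there.
Nodes removed: 5

5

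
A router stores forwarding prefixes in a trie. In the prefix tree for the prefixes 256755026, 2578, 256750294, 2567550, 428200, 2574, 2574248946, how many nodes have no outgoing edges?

Leaves are exactly the stored words that no other stored word extends.
Those words: "256750294", "256755026", "2574248946", "2578", "428200"
Leaf count: 5

5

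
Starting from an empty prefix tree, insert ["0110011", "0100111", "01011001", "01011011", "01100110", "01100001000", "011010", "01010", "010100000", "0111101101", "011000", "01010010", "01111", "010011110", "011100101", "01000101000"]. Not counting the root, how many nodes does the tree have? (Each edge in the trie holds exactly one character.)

56

For each word, the new-node count is its length minus the longest prefix already in the trie:
  "0110011" → 7 new (0, 1, 1, 0, 0, 1, 1)
  "0100111" → prefix "01" already present; 5 new (0, 0, 1, 1, 1)
  "01011001" → prefix "010" already present; 5 new (1, 1, 0, 0, 1)
  "01011011" → prefix "010110" already present; 2 new (1, 1)
  "01100110" → prefix "0110011" already present; 1 new (0)
  "01100001000" → prefix "01100" already present; 6 new (0, 0, 1, 0, 0, 0)
  "011010" → prefix "0110" already present; 2 new (1, 0)
  "01010" → prefix "0101" already present; 1 new (0)
  "010100000" → prefix "01010" already present; 4 new (0, 0, 0, 0)
  "0111101101" → prefix "011" already present; 7 new (1, 1, 0, 1, 1, 0, 1)
  "011000" → prefix "011000" already present; 0 new (none)
  "01010010" → prefix "010100" already present; 2 new (1, 0)
  "01111" → prefix "01111" already present; 0 new (none)
  "010011110" → prefix "0100111" already present; 2 new (1, 0)
  "011100101" → prefix "0111" already present; 5 new (0, 0, 1, 0, 1)
  "01000101000" → prefix "0100" already present; 7 new (0, 1, 0, 1, 0, 0, 0)
Total nodes = 7 + 5 + 5 + 2 + 1 + 6 + 2 + 1 + 4 + 7 + 0 + 2 + 0 + 2 + 5 + 7 = 56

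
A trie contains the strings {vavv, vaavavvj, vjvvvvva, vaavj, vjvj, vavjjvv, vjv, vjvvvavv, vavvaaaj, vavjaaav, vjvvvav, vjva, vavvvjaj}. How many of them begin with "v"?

13

Walk to "v"; the words in its subtree are exactly those with that prefix.
Words under "v": vaavavvj, vaavj, vavjaaav, vavjjvv, vavv, vavvaaaj, vavvvjaj, vjv, vjva, vjvj, vjvvvav, vjvvvavv, vjvvvvva
Count: 13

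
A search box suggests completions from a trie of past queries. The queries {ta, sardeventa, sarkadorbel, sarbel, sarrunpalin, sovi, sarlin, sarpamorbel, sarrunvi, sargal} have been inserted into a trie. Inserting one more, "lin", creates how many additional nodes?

Nothing in the trie begins with "l"; the whole of "lin" is new.
3 − 0 = 3 new nodes.

3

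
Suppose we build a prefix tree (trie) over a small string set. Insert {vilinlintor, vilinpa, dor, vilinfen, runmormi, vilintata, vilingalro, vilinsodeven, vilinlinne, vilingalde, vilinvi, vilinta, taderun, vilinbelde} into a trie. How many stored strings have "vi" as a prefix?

11

Filter for entries beginning with "vi":
Words under "vi": vilinbelde, vilinfen, vilingalde, vilingalro, vilinlinne, vilinlintor, vilinpa, vilinsodeven, vilinta, vilintata, vilinvi
Count: 11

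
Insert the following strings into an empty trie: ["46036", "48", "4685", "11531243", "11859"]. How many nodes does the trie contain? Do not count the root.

Count nodes per top-level branch (shared prefixes stored once):
  '1'-branch (11531243, 11859): 11 nodes
  '4'-branch (46036, 4685, 48): 8 nodes
Sum: 19

19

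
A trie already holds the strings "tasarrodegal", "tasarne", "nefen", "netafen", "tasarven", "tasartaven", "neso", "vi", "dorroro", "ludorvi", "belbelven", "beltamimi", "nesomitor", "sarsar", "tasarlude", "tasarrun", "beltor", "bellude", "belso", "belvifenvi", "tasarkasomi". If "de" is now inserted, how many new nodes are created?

1

"d" is already a path in the trie; the remaining "e" must be added.
Each of the 1 remaining characters creates one node.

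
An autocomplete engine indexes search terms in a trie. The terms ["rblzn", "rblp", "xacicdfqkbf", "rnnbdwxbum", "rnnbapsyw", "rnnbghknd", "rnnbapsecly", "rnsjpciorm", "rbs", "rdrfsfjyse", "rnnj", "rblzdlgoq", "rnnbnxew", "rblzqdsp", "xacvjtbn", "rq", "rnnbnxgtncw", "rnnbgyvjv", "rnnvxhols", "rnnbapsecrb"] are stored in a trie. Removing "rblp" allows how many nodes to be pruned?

1

After clearing the end-marker at "rblp", prune upward until reaching a node still needed by another word.
The suffix "p" (1 node) is used only by "rblp"; the node for "rbl" still has the child "z", so pruning stops there.
Nodes removed: 1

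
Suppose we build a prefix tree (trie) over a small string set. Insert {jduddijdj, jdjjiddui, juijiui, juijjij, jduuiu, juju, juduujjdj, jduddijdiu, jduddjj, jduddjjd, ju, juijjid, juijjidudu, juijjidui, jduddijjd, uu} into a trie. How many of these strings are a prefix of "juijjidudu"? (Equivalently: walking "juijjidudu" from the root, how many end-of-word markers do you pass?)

Check each prefix of "juijjidudu" against the stored set — each match is an end-marker on the path.
Prefixes of the query that are stored words: "ju", "juijjid", "juijjidudu"
Count: 3

3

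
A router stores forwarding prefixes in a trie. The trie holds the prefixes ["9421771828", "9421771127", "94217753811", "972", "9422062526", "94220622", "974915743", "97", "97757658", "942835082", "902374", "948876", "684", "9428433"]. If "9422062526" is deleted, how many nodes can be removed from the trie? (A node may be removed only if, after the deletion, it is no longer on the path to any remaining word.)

3

Walk "9422062526" from the leaf back toward the root, removing each node that no remaining word uses.
The suffix "526" (3 nodes) is used only by "9422062526"; the node for "9422062" still has the child "2", so pruning stops there.
Nodes removed: 3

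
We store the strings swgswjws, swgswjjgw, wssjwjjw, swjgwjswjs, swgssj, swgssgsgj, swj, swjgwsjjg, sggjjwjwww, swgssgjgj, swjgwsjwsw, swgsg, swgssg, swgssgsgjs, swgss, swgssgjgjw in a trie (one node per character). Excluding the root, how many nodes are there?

55

Trace insertions, counting only characters that open a new branch:
  "swgswjws" → 8 new (s, w, g, s, w, j, w, s)
  "swgswjjgw" → prefix "swgswj" already present; 3 new (j, g, w)
  "wssjwjjw" → 8 new (w, s, s, j, w, j, j, w)
  "swjgwjswjs" → prefix "sw" already present; 8 new (j, g, w, j, s, w, j, s)
  "swgssj" → prefix "swgs" already present; 2 new (s, j)
  "swgssgsgj" → prefix "swgss" already present; 4 new (g, s, g, j)
  "swj" → prefix "swj" already present; 0 new (none)
  "swjgwsjjg" → prefix "swjgw" already present; 4 new (s, j, j, g)
  "sggjjwjwww" → prefix "s" already present; 9 new (g, g, j, j, w, j, w, w, w)
  "swgssgjgj" → prefix "swgssg" already present; 3 new (j, g, j)
  "swjgwsjwsw" → prefix "swjgwsj" already present; 3 new (w, s, w)
  "swgsg" → prefix "swgs" already present; 1 new (g)
  "swgssg" → prefix "swgssg" already present; 0 new (none)
  "swgssgsgjs" → prefix "swgssgsgj" already present; 1 new (s)
  "swgss" → prefix "swgss" already present; 0 new (none)
  "swgssgjgjw" → prefix "swgssgjgj" already present; 1 new (w)
Total nodes = 8 + 3 + 8 + 8 + 2 + 4 + 0 + 4 + 9 + 3 + 3 + 1 + 0 + 1 + 0 + 1 = 55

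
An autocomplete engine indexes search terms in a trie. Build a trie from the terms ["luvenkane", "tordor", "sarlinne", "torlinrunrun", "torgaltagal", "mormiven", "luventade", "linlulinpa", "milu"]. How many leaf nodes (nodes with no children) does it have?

A leaf is a node with no children — equivalently, the end of a word that is not a proper prefix of any other stored word.
Those words: "linlulinpa", "luvenkane", "luventade", "milu", "mormiven", "sarlinne", "tordor", "torgaltagal", "torlinrunrun"
Leaf count: 9

9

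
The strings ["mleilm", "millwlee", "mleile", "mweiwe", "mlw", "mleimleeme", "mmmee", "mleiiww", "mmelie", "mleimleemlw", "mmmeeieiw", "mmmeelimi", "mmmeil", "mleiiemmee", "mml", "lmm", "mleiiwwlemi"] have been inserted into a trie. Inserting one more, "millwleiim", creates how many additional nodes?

3

The longest prefix of "millwleiim" already in the trie is "millwle" (length 7).
Each of the 3 remaining characters creates one node.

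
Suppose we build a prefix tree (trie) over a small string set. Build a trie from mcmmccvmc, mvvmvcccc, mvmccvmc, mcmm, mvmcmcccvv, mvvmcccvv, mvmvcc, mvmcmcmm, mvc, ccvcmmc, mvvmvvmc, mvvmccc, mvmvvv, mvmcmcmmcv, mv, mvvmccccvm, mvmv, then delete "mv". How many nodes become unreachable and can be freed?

0

A node on "mv"'s path can go only if nothing else ends at it or branches off below it.
Every node on "mv" is still needed (e.g. by "mvvmvcccc"), so nothing is freed.
Nodes removed: 0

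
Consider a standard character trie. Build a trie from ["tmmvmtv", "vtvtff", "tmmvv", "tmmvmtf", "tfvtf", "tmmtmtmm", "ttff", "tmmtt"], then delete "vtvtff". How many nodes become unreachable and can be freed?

6

A node on "vtvtff"'s path can go only if nothing else ends at it or branches off below it.
No other word shares any prefix with "vtvtff", so all 6 of its nodes go.
Nodes removed: 6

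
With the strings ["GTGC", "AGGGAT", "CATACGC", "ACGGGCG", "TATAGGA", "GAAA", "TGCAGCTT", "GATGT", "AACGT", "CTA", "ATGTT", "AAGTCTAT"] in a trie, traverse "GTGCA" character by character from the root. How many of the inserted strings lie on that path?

1

Walk "GTGCA" from the root; an end-of-word marker is hit whenever a stored word is a prefix of "GTGCA".
Prefixes of the query that are stored words: "GTGC"
Count: 1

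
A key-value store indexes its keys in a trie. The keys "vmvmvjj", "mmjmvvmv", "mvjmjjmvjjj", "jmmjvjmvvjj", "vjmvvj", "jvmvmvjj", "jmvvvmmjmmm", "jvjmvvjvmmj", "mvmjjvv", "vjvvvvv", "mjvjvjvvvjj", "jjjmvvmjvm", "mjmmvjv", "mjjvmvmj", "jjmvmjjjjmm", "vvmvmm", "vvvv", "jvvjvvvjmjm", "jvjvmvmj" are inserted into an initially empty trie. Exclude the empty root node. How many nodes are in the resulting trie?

136

For each word, the new-node count is its length minus the longest prefix already in the trie:
  "vmvmvjj" → 7 new (v, m, v, m, v, j, j)
  "mmjmvvmv" → 8 new (m, m, j, m, v, v, m, v)
  "mvjmjjmvjjj" → prefix "m" already present; 10 new (v, j, m, j, j, m, v, j, j, j)
  "jmmjvjmvvjj" → 11 new (j, m, m, j, v, j, m, v, v, j, j)
  "vjmvvj" → prefix "v" already present; 5 new (j, m, v, v, j)
  "jvmvmvjj" → prefix "j" already present; 7 new (v, m, v, m, v, j, j)
  "jmvvvmmjmmm" → prefix "jm" already present; 9 new (v, v, v, m, m, j, m, m, m)
  "jvjmvvjvmmj" → prefix "jv" already present; 9 new (j, m, v, v, j, v, m, m, j)
  "mvmjjvv" → prefix "mv" already present; 5 new (m, j, j, v, v)
  "vjvvvvv" → prefix "vj" already present; 5 new (v, v, v, v, v)
  "mjvjvjvvvjj" → prefix "m" already present; 10 new (j, v, j, v, j, v, v, v, j, j)
  "jjjmvvmjvm" → prefix "j" already present; 9 new (j, j, m, v, v, m, j, v, m)
  "mjmmvjv" → prefix "mj" already present; 5 new (m, m, v, j, v)
  "mjjvmvmj" → prefix "mj" already present; 6 new (j, v, m, v, m, j)
  "jjmvmjjjjmm" → prefix "jj" already present; 9 new (m, v, m, j, j, j, j, m, m)
  "vvmvmm" → prefix "v" already present; 5 new (v, m, v, m, m)
  "vvvv" → prefix "vv" already present; 2 new (v, v)
  "jvvjvvvjmjm" → prefix "jv" already present; 9 new (v, j, v, v, v, j, m, j, m)
  "jvjvmvmj" → prefix "jvj" already present; 5 new (v, m, v, m, j)
Total nodes = 7 + 8 + 10 + 11 + 5 + 7 + 9 + 9 + 5 + 5 + 10 + 9 + 5 + 6 + 9 + 5 + 2 + 9 + 5 = 136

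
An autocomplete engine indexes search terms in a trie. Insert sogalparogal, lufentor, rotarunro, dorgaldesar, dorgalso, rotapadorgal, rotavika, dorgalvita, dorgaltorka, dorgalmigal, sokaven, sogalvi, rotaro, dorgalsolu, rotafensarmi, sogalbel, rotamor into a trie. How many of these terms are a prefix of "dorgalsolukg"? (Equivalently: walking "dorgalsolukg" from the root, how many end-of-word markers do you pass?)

2

Check each prefix of "dorgalsolukg" against the stored set — each match is an end-marker on the path.
Prefixes of the query that are stored words: "dorgalso", "dorgalsolu"
Count: 2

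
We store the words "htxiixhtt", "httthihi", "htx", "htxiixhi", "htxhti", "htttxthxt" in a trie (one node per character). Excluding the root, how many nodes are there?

24

For each word, the new-node count is its length minus the longest prefix already in the trie:
  "htxiixhtt" → 9 new (h, t, x, i, i, x, h, t, t)
  "httthihi" → prefix "ht" already present; 6 new (t, t, h, i, h, i)
  "htx" → prefix "htx" already present; 0 new (none)
  "htxiixhi" → prefix "htxiixh" already present; 1 new (i)
  "htxhti" → prefix "htx" already present; 3 new (h, t, i)
  "htttxthxt" → prefix "httt" already present; 5 new (x, t, h, x, t)
Total nodes = 9 + 6 + 0 + 1 + 3 + 5 = 24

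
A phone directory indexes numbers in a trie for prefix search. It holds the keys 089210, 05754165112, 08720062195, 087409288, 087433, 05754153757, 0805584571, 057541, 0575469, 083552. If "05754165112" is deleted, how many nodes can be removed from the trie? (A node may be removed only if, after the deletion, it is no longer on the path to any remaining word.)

After clearing the end-marker at "05754165112", prune upward until reaching a node still needed by another word.
The suffix "65112" (5 nodes) is used only by "05754165112"; the node for "057541" still has the child "5", so pruning stops there.
Nodes removed: 5

5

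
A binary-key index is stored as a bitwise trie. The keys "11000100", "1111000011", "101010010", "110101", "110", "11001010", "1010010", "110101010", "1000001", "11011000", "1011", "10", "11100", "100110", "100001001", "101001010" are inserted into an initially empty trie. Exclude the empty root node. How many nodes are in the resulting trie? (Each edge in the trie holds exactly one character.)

58

Trace insertions, counting only characters that open a new branch:
  "11000100" → 8 new (1, 1, 0, 0, 0, 1, 0, 0)
  "1111000011" → prefix "11" already present; 8 new (1, 1, 0, 0, 0, 0, 1, 1)
  "101010010" → prefix "1" already present; 8 new (0, 1, 0, 1, 0, 0, 1, 0)
  "110101" → prefix "110" already present; 3 new (1, 0, 1)
  "110" → prefix "110" already present; 0 new (none)
  "11001010" → prefix "1100" already present; 4 new (1, 0, 1, 0)
  "1010010" → prefix "1010" already present; 3 new (0, 1, 0)
  "110101010" → prefix "110101" already present; 3 new (0, 1, 0)
  "1000001" → prefix "10" already present; 5 new (0, 0, 0, 0, 1)
  "11011000" → prefix "1101" already present; 4 new (1, 0, 0, 0)
  "1011" → prefix "101" already present; 1 new (1)
  "10" → prefix "10" already present; 0 new (none)
  "11100" → prefix "111" already present; 2 new (0, 0)
  "100110" → prefix "100" already present; 3 new (1, 1, 0)
  "100001001" → prefix "10000" already present; 4 new (1, 0, 0, 1)
  "101001010" → prefix "1010010" already present; 2 new (1, 0)
Total nodes = 8 + 8 + 8 + 3 + 0 + 4 + 3 + 3 + 5 + 4 + 1 + 0 + 2 + 3 + 4 + 2 = 58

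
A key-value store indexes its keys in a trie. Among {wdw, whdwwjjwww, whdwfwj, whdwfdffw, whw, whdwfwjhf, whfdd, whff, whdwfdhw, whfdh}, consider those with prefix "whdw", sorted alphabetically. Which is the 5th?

Words with prefix "whdw", in lexicographic order: "whdwfdffw", "whdwfdhw", "whdwfwj", "whdwfwjhf", "whdwwjjwww"
The 5th is whdwwjjwww.

whdwwjjwww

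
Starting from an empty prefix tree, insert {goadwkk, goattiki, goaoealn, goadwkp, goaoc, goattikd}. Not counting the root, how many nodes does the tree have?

20

Trie structure (* marks end of a word):
(root)
└─ g
   └─ o
      └─ a
         ├─ d
         │  └─ w
         │     └─ k
         │        ├─ k *
         │        └─ p *
         ├─ o
         │  ├─ c *
         │  └─ e
         │     └─ a
         │        └─ l
         │           └─ n *
         └─ t
            └─ t
               └─ i
                  └─ k
                     ├─ d *
                     └─ i *
Counting every labelled node above: 20.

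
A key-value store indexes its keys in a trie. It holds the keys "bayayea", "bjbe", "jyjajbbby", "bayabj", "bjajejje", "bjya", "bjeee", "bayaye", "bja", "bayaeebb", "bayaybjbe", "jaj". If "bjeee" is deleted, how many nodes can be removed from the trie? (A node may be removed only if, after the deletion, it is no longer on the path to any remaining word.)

3

Walk "bjeee" from the leaf back toward the root, removing each node that no remaining word uses.
The suffix "eee" (3 nodes) is used only by "bjeee"; the node for "bj" still has the child "b", so pruning stops there.
Nodes removed: 3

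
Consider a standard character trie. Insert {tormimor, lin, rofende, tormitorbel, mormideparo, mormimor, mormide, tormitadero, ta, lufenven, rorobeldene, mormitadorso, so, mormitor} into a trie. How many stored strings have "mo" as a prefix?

5

Walk to "mo"; the words in its subtree are exactly those with that prefix.
Words under "mo": mormide, mormideparo, mormimor, mormitadorso, mormitor
Count: 5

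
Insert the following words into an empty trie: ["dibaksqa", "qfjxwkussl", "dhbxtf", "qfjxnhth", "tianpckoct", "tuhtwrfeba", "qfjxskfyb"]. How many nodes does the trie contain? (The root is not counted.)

51

Count nodes per top-level branch (shared prefixes stored once):
  'd'-branch (dhbxtf, dibaksqa): 13 nodes
  'q'-branch (qfjxnhth, qfjxskfyb, qfjxwkussl): 19 nodes
  't'-branch (tianpckoct, tuhtwrfeba): 19 nodes
Sum: 51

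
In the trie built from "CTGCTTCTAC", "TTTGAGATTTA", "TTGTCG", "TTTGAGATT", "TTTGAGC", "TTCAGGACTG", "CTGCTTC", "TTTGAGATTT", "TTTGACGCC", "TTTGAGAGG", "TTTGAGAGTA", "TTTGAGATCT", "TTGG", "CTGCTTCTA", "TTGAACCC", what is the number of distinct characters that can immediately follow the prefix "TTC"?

1

Follow the path "TTC" to its node, then look at its outgoing edges.
Distinct next characters after "TTC": A.
That node has 1 child edge.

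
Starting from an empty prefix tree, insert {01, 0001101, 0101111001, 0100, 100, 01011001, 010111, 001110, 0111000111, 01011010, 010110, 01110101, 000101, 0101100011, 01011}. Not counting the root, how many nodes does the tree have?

45

Count nodes per top-level branch (shared prefixes stored once):
  '0'-branch (000101, 0001101, 001110, 01, 0100, 01011, 010110, 0101100011, 01011001, 01011010, 010111, 0101111001, 0111000111, 01110101): 42 nodes
  '1'-branch (100): 3 nodes
Sum: 45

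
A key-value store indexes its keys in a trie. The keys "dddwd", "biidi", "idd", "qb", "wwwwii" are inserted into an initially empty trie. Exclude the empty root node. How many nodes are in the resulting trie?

21

Trace insertions, counting only characters that open a new branch:
  "dddwd" → 5 new (d, d, d, w, d)
  "biidi" → 5 new (b, i, i, d, i)
  "idd" → 3 new (i, d, d)
  "qb" → 2 new (q, b)
  "wwwwii" → 6 new (w, w, w, w, i, i)
Total nodes = 5 + 5 + 3 + 2 + 6 = 21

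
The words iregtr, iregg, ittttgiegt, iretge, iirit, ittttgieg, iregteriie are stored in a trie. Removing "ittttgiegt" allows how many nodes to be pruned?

1

Walk "ittttgiegt" from the leaf back toward the root, removing each node that no remaining word uses.
The suffix "t" (1 node) is used only by "ittttgiegt"; "ittttgieg" is itself a stored word, so pruning stops there.
Nodes removed: 1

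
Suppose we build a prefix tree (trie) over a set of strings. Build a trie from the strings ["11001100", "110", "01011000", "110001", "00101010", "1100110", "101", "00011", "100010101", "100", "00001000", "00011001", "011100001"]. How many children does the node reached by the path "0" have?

2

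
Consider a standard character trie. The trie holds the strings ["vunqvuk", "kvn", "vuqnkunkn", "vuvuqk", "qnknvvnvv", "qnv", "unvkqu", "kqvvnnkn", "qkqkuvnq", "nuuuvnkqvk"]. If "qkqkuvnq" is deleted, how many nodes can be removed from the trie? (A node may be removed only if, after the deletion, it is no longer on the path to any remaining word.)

7

Walk "qkqkuvnq" from the leaf back toward the root, removing each node that no remaining word uses.
The suffix "kqkuvnq" (7 nodes) is used only by "qkqkuvnq"; the node for "q" still has the child "n", so pruning stops there.
Nodes removed: 7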